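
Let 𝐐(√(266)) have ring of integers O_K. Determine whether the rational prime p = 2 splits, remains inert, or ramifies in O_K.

ramified — (2) = 𝔭²

d = 266 ≡ 2 (mod 4), so O_K = ℤ[√266] and disc(K) = 4d = 1064.
Ramification test: 2 | 1064. The prime 2 ramifies in K.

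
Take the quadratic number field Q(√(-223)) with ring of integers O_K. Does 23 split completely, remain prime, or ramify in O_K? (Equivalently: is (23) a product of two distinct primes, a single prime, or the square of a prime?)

d = -223 ≡ 1 (mod 4), so O_K = ℤ[(1+√-223)/2] and disc(K) = d = -223.
23 ∤ -223, so 23 is unramified.
(-223/23) = 7^11 mod 23 = 22, giving Legendre symbol -1.
(-223/23) = -1, so 23 is inert.

p is inert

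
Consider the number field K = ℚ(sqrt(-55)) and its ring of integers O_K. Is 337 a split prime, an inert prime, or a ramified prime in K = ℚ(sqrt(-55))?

-55 mod 4 = 1, hence disc K = -55 and O_K = ℤ[(1+√-55)/2].
337 ∤ -55, so 337 is unramified.
Euler's criterion: (-55)^168 mod 337 = 1. Thus (-55|337) = 1.
(-55/337) = 1, so 337 splits.

splits completely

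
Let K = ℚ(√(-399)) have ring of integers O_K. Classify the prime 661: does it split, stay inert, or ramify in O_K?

Since -399 ≡ 1 mod 4, the ring of integers is ℤ[(1+√-399)/2] with discriminant -399.
disc(K) = -399 is not divisible by 661; 661 is unramified.
Legendre symbol by Euler's criterion: (-399/661) ≡ (-399)^330 ≡ 1 (mod 661), i.e. (-399/661) = 1.
d is a quadratic residue mod p, hence 661 splits in O_K.

split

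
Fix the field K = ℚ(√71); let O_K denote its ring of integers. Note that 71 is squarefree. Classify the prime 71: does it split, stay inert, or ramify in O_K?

ramified — (71) = 𝔭²

d = 71 ≡ 3 (mod 4), so O_K = ℤ[√71] and disc(K) = 4d = 284.
Ramification test: 71 | 284. The prime 71 ramifies in K.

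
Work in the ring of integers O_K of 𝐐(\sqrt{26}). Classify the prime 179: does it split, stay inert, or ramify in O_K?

179 remains inert

Since 26 ≢ 1 mod 4, the ring of integers is ℤ[√26] with discriminant 4·26 = 104.
disc(K) = 104 is not divisible by 179; 179 is unramified.
(26/179) = 26^89 mod 179 = 178, giving Legendre symbol -1.
Legendre symbol -1 ⇒ 179 is inert.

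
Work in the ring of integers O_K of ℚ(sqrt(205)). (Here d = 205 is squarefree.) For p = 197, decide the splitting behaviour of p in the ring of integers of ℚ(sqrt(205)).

Since 205 ≡ 1 mod 4, the ring of integers is ℤ[(1+√205)/2] with discriminant 205.
197 ∤ 205, so 197 is unramified.
(205/197) = 8^98 mod 197 = 196, giving Legendre symbol -1.
Legendre symbol -1 ⇒ 197 is inert.

inert — (197) stays prime in O_K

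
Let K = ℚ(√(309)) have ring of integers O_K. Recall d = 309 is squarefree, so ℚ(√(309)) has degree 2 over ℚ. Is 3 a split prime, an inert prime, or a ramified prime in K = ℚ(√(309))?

Since 309 ≡ 1 mod 4, the ring of integers is ℤ[(1+√309)/2] with discriminant 309.
Ramification test: 3 | 309. The prime 3 ramifies in K.

p ramifies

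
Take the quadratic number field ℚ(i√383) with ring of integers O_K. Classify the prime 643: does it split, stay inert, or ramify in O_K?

split — (643) = 𝔭₁𝔭₂ with 𝔭₁ ≠ 𝔭₂

d = -383 ≡ 1 (mod 4), so O_K = ℤ[(1+√-383)/2] and disc(K) = d = -383.
disc(K) = -383 is not divisible by 643; 643 is unramified.
Euler's criterion: (-383)^321 mod 643 = 1. Thus (-383|643) = 1.
d is a quadratic residue mod p, hence 643 splits in O_K.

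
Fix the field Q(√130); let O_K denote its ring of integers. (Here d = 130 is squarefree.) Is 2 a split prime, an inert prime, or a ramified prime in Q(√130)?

p ramifies

Since 130 ≢ 1 mod 4, the ring of integers is ℤ[√130] with discriminant 4·130 = 520.
Ramification test: 2 | 520. The prime 2 ramifies in K.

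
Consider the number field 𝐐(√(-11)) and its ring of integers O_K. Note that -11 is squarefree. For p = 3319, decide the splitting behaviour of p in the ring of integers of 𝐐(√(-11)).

inert — (3319) stays prime in O_K

d = -11 ≡ 1 (mod 4), so O_K = ℤ[(1+√-11)/2] and disc(K) = d = -11.
disc(K) = -11 is not divisible by 3319; 3319 is unramified.
Compute (-11/3319) via Euler: 3308^((3319-1)/2) mod 3319 = 3318, so (-11/3319) = -1.
Legendre symbol -1 ⇒ 3319 is inert.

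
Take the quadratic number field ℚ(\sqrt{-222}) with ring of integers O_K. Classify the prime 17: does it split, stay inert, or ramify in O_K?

Since -222 ≢ 1 mod 4, the ring of integers is ℤ[√-222] with discriminant 4·(-222) = -888.
Since gcd(17, -888) = 1 the prime 17 does not ramify.
Euler's criterion: (-222)^8 mod 17 = 1. Thus (-222|17) = 1.
d is a quadratic residue mod p, hence 17 splits in O_K.

17 splits in O_K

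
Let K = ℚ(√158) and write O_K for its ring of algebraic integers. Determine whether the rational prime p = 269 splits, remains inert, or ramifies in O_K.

158 mod 4 = 2, hence disc K = 4·158 = 632 and O_K = ℤ[√158].
Since gcd(269, 632) = 1 the prime 269 does not ramify.
(158/269) = 158^134 mod 269 = 268, giving Legendre symbol -1.
d is a non-residue mod p, hence 269 remains inert in O_K.

p is inert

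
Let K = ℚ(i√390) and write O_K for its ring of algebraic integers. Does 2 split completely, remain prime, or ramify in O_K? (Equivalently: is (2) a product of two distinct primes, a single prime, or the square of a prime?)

ramifies in O_K

d = -390 ≡ 2 (mod 4), so O_K = ℤ[√-390] and disc(K) = 4d = -1560.
2 divides disc(K) = -1560, so 2 ramifies.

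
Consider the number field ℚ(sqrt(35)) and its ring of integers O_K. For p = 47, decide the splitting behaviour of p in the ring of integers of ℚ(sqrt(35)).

Since 35 ≢ 1 mod 4, the ring of integers is ℤ[√35] with discriminant 4·35 = 140.
47 ∤ 140, so 47 is unramified.
Legendre symbol by Euler's criterion: (35/47) ≡ 35^23 ≡ 46 (mod 47), i.e. (35/47) = -1.
d is a non-residue mod p, hence 47 remains inert in O_K.

inert — (47) stays prime in O_K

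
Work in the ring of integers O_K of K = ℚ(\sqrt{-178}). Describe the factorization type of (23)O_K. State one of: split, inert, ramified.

-178 mod 4 = 2, hence disc K = 4·(-178) = -712 and O_K = ℤ[√-178].
disc(K) = -712 is not divisible by 23; 23 is unramified.
Legendre symbol by Euler's criterion: (-178/23) ≡ (-178)^11 ≡ 1 (mod 23), i.e. (-178/23) = 1.
Legendre symbol 1 ⇒ 23 is split.

p splits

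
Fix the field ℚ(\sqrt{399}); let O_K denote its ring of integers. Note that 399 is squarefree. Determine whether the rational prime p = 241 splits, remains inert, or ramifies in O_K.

split

399 mod 4 = 3, hence disc K = 4·399 = 1596 and O_K = ℤ[√399].
Since gcd(241, 1596) = 1 the prime 241 does not ramify.
(399/241) = 158^120 mod 241 = 1, giving Legendre symbol 1.
Legendre symbol 1 ⇒ 241 is split.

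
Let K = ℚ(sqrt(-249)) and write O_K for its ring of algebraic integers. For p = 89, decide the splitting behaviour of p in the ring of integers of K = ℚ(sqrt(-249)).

d = -249 ≡ 3 (mod 4), so O_K = ℤ[√-249] and disc(K) = 4d = -996.
89 ∤ -996, so 89 is unramified.
Euler's criterion: (-249)^44 mod 89 = 1. Thus (-249|89) = 1.
(-249/89) = 1, so 89 splits.

split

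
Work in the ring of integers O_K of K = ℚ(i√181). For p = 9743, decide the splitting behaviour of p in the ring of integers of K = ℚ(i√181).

d = -181 ≡ 3 (mod 4), so O_K = ℤ[√-181] and disc(K) = 4d = -724.
Since gcd(9743, -724) = 1 the prime 9743 does not ramify.
Euler's criterion: (-181)^4871 mod 9743 = 1. Thus (-181|9743) = 1.
Legendre symbol 1 ⇒ 9743 is split.

splits completely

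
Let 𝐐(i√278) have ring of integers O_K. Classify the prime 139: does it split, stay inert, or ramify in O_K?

ramified — (139) = 𝔭²

Since -278 ≢ 1 mod 4, the ring of integers is ℤ[√-278] with discriminant 4·(-278) = -1112.
139 divides disc(K) = -1112, so 139 ramifies.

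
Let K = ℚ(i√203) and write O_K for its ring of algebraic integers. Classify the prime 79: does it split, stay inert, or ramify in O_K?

Since -203 ≡ 1 mod 4, the ring of integers is ℤ[(1+√-203)/2] with discriminant -203.
disc(K) = -203 is not divisible by 79; 79 is unramified.
(-203/79) = 34^39 mod 79 = 78, giving Legendre symbol -1.
d is a non-residue mod p, hence 79 remains inert in O_K.

remains prime (inert)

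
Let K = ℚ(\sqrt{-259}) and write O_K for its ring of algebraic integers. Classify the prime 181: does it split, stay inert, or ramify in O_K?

181 remains inert

Since -259 ≡ 1 mod 4, the ring of integers is ℤ[(1+√-259)/2] with discriminant -259.
Since gcd(181, -259) = 1 the prime 181 does not ramify.
Legendre symbol by Euler's criterion: (-259/181) ≡ (-259)^90 ≡ 180 (mod 181), i.e. (-259/181) = -1.
d is a non-residue mod p, hence 181 remains inert in O_K.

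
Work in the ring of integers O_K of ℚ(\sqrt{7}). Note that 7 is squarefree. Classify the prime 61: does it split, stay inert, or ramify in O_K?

d = 7 ≡ 3 (mod 4), so O_K = ℤ[√7] and disc(K) = 4d = 28.
disc(K) = 28 is not divisible by 61; 61 is unramified.
(7/61) = 7^30 mod 61 = 60, giving Legendre symbol -1.
(7/61) = -1, so 61 is inert.

inert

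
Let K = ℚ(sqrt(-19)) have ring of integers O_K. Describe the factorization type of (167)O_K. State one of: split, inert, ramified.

p is inert

-19 mod 4 = 1, hence disc K = -19 and O_K = ℤ[(1+√-19)/2].
disc(K) = -19 is not divisible by 167; 167 is unramified.
Legendre symbol by Euler's criterion: (-19/167) ≡ (-19)^83 ≡ 166 (mod 167), i.e. (-19/167) = -1.
d is a non-residue mod p, hence 167 remains inert in O_K.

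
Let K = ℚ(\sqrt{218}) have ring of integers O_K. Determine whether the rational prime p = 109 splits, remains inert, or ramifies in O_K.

ramified — (109) = 𝔭²

Since 218 ≢ 1 mod 4, the ring of integers is ℤ[√218] with discriminant 4·218 = 872.
Ramification test: 109 | 872. The prime 109 ramifies in K.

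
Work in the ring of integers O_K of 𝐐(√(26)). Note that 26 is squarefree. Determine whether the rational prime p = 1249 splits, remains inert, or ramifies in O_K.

Since 26 ≢ 1 mod 4, the ring of integers is ℤ[√26] with discriminant 4·26 = 104.
Since gcd(1249, 104) = 1 the prime 1249 does not ramify.
Compute (26/1249) via Euler: 26^((1249-1)/2) mod 1249 = 1, so (26/1249) = 1.
d is a quadratic residue mod p, hence 1249 splits in O_K.

1249 splits in O_K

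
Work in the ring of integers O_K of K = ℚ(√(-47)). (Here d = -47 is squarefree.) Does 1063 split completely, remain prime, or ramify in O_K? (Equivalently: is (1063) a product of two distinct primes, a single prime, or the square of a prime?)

remains prime (inert)

d = -47 ≡ 1 (mod 4), so O_K = ℤ[(1+√-47)/2] and disc(K) = d = -47.
disc(K) = -47 is not divisible by 1063; 1063 is unramified.
Compute (-47/1063) via Euler: 1016^((1063-1)/2) mod 1063 = 1062, so (-47/1063) = -1.
d is a non-residue mod p, hence 1063 remains inert in O_K.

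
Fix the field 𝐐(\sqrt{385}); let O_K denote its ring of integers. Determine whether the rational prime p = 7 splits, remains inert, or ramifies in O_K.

ramified

385 mod 4 = 1, hence disc K = 385 and O_K = ℤ[(1+√385)/2].
Ramification test: 7 | 385. The prime 7 ramifies in K.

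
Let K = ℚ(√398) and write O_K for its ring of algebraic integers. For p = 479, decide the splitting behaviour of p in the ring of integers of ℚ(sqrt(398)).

inert — (479) stays prime in O_K

398 mod 4 = 2, hence disc K = 4·398 = 1592 and O_K = ℤ[√398].
disc(K) = 1592 is not divisible by 479; 479 is unramified.
(398/479) = 398^239 mod 479 = 478, giving Legendre symbol -1.
Legendre symbol -1 ⇒ 479 is inert.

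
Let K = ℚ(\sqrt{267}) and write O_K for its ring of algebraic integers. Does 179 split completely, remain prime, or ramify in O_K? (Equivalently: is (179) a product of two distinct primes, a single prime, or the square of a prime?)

d = 267 ≡ 3 (mod 4), so O_K = ℤ[√267] and disc(K) = 4d = 1068.
Since gcd(179, 1068) = 1 the prime 179 does not ramify.
Euler's criterion: 267^89 mod 179 = 1. Thus (267|179) = 1.
(267/179) = 1, so 179 splits.

split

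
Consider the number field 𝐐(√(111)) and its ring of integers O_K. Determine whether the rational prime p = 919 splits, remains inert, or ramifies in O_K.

111 mod 4 = 3, hence disc K = 4·111 = 444 and O_K = ℤ[√111].
Since gcd(919, 444) = 1 the prime 919 does not ramify.
(111/919) = 111^459 mod 919 = 1, giving Legendre symbol 1.
(111/919) = 1, so 919 splits.

split — (919) = 𝔭₁𝔭₂ with 𝔭₁ ≠ 𝔭₂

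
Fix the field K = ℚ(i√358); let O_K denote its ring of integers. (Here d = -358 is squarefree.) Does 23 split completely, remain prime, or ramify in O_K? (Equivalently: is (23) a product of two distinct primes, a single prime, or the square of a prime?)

-358 mod 4 = 2, hence disc K = 4·(-358) = -1432 and O_K = ℤ[√-358].
disc(K) = -1432 is not divisible by 23; 23 is unramified.
Euler's criterion: (-358)^11 mod 23 = 22. Thus (-358|23) = -1.
d is a non-residue mod p, hence 23 remains inert in O_K.

inert — (23) stays prime in O_K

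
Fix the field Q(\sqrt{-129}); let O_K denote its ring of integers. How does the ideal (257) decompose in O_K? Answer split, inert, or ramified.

Since -129 ≢ 1 mod 4, the ring of integers is ℤ[√-129] with discriminant 4·(-129) = -516.
257 ∤ -516, so 257 is unramified.
(-129/257) = 128^128 mod 257 = 1, giving Legendre symbol 1.
d is a quadratic residue mod p, hence 257 splits in O_K.

257 splits in O_K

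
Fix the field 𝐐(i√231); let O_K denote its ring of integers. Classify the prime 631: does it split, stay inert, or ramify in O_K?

631 splits in O_K

Since -231 ≡ 1 mod 4, the ring of integers is ℤ[(1+√-231)/2] with discriminant -231.
631 ∤ -231, so 631 is unramified.
Euler's criterion: (-231)^315 mod 631 = 1. Thus (-231|631) = 1.
Legendre symbol 1 ⇒ 631 is split.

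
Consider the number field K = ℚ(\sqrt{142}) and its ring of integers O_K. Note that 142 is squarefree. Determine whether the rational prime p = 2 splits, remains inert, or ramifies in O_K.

ramified

142 mod 4 = 2, hence disc K = 4·142 = 568 and O_K = ℤ[√142].
Ramification test: 2 | 568. The prime 2 ramifies in K.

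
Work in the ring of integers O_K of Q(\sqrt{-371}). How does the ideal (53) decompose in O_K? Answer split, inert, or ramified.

d = -371 ≡ 1 (mod 4), so O_K = ℤ[(1+√-371)/2] and disc(K) = d = -371.
53 divides disc(K) = -371, so 53 ramifies.

53 is ramified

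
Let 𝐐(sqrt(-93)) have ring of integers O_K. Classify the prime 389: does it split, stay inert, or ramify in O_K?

389 splits in O_K

Since -93 ≢ 1 mod 4, the ring of integers is ℤ[√-93] with discriminant 4·(-93) = -372.
389 ∤ -372, so 389 is unramified.
Compute (-93/389) via Euler: 296^((389-1)/2) mod 389 = 1, so (-93/389) = 1.
(-93/389) = 1, so 389 splits.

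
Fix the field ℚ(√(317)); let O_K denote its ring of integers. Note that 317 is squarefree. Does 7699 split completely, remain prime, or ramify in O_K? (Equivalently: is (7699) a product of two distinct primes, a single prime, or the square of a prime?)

inert — (7699) stays prime in O_K

317 mod 4 = 1, hence disc K = 317 and O_K = ℤ[(1+√317)/2].
disc(K) = 317 is not divisible by 7699; 7699 is unramified.
Compute (317/7699) via Euler: 317^((7699-1)/2) mod 7699 = 7698, so (317/7699) = -1.
(317/7699) = -1, so 7699 is inert.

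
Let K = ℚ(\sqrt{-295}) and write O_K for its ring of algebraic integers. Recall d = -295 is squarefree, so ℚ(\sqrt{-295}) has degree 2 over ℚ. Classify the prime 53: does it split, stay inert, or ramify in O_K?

inert

Since -295 ≡ 1 mod 4, the ring of integers is ℤ[(1+√-295)/2] with discriminant -295.
disc(K) = -295 is not divisible by 53; 53 is unramified.
(-295/53) = 23^26 mod 53 = 52, giving Legendre symbol -1.
(-295/53) = -1, so 53 is inert.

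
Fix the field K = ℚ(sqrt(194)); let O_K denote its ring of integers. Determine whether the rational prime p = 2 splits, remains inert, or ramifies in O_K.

Since 194 ≢ 1 mod 4, the ring of integers is ℤ[√194] with discriminant 4·194 = 776.
2 divides disc(K) = 776, so 2 ramifies.

2 is ramified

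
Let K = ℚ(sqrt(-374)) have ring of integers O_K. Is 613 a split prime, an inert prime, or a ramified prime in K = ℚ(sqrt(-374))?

613 splits in O_K

d = -374 ≡ 2 (mod 4), so O_K = ℤ[√-374] and disc(K) = 4d = -1496.
disc(K) = -1496 is not divisible by 613; 613 is unramified.
Euler's criterion: (-374)^306 mod 613 = 1. Thus (-374|613) = 1.
Legendre symbol 1 ⇒ 613 is split.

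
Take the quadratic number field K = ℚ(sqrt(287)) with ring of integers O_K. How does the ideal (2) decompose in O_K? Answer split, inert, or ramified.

2 is ramified

287 mod 4 = 3, hence disc K = 4·287 = 1148 and O_K = ℤ[√287].
Ramification test: 2 | 1148. The prime 2 ramifies in K.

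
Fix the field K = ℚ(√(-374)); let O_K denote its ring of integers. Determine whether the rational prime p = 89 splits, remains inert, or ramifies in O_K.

-374 mod 4 = 2, hence disc K = 4·(-374) = -1496 and O_K = ℤ[√-374].
Since gcd(89, -1496) = 1 the prime 89 does not ramify.
Euler's criterion: (-374)^44 mod 89 = 1. Thus (-374|89) = 1.
Legendre symbol 1 ⇒ 89 is split.

p splits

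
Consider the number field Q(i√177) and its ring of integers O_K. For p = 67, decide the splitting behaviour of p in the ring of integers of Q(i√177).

Since -177 ≢ 1 mod 4, the ring of integers is ℤ[√-177] with discriminant 4·(-177) = -708.
Since gcd(67, -708) = 1 the prime 67 does not ramify.
Euler's criterion: (-177)^33 mod 67 = 1. Thus (-177|67) = 1.
d is a quadratic residue mod p, hence 67 splits in O_K.

p splits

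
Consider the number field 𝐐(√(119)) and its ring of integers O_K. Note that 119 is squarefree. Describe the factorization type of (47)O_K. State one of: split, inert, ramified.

47 splits in O_K

Since 119 ≢ 1 mod 4, the ring of integers is ℤ[√119] with discriminant 4·119 = 476.
47 ∤ 476, so 47 is unramified.
Compute (119/47) via Euler: 25^((47-1)/2) mod 47 = 1, so (119/47) = 1.
(119/47) = 1, so 47 splits.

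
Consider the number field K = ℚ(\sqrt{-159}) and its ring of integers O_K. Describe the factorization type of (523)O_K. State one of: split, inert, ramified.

splits completely

-159 mod 4 = 1, hence disc K = -159 and O_K = ℤ[(1+√-159)/2].
disc(K) = -159 is not divisible by 523; 523 is unramified.
Legendre symbol by Euler's criterion: (-159/523) ≡ (-159)^261 ≡ 1 (mod 523), i.e. (-159/523) = 1.
(-159/523) = 1, so 523 splits.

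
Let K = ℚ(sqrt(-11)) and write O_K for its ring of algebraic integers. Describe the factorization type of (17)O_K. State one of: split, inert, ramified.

inert

Since -11 ≡ 1 mod 4, the ring of integers is ℤ[(1+√-11)/2] with discriminant -11.
Since gcd(17, -11) = 1 the prime 17 does not ramify.
Compute (-11/17) via Euler: 6^((17-1)/2) mod 17 = 16, so (-11/17) = -1.
d is a non-residue mod p, hence 17 remains inert in O_K.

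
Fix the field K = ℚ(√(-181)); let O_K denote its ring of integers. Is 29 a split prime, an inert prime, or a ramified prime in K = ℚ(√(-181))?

d = -181 ≡ 3 (mod 4), so O_K = ℤ[√-181] and disc(K) = 4d = -724.
29 ∤ -724, so 29 is unramified.
Compute (-181/29) via Euler: 22^((29-1)/2) mod 29 = 1, so (-181/29) = 1.
d is a quadratic residue mod p, hence 29 splits in O_K.

p splits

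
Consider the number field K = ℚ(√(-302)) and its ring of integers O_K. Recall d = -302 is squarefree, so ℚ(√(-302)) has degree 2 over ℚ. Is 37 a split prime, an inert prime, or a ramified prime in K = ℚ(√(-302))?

Since -302 ≢ 1 mod 4, the ring of integers is ℤ[√-302] with discriminant 4·(-302) = -1208.
37 ∤ -1208, so 37 is unramified.
Euler's criterion: (-302)^18 mod 37 = 36. Thus (-302|37) = -1.
(-302/37) = -1, so 37 is inert.

inert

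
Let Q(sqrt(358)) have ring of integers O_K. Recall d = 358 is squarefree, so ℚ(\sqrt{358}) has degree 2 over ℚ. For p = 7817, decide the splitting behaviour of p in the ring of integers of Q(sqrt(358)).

Since 358 ≢ 1 mod 4, the ring of integers is ℤ[√358] with discriminant 4·358 = 1432.
Since gcd(7817, 1432) = 1 the prime 7817 does not ramify.
(358/7817) = 358^3908 mod 7817 = 7816, giving Legendre symbol -1.
(358/7817) = -1, so 7817 is inert.

p is inert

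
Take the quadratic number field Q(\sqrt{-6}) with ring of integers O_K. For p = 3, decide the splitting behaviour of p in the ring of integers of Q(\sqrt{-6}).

3 is ramified

Since -6 ≢ 1 mod 4, the ring of integers is ℤ[√-6] with discriminant 4·(-6) = -24.
Ramification test: 3 | -24. The prime 3 ramifies in K.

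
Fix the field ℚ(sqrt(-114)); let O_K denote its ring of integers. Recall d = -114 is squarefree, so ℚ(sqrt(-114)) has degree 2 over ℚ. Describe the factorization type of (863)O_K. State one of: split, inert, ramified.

inert — (863) stays prime in O_K

-114 mod 4 = 2, hence disc K = 4·(-114) = -456 and O_K = ℤ[√-114].
Since gcd(863, -456) = 1 the prime 863 does not ramify.
Legendre symbol by Euler's criterion: (-114/863) ≡ (-114)^431 ≡ 862 (mod 863), i.e. (-114/863) = -1.
(-114/863) = -1, so 863 is inert.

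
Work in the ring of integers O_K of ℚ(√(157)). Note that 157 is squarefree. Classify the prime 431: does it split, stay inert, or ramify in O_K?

split

157 mod 4 = 1, hence disc K = 157 and O_K = ℤ[(1+√157)/2].
Since gcd(431, 157) = 1 the prime 431 does not ramify.
(157/431) = 157^215 mod 431 = 1, giving Legendre symbol 1.
d is a quadratic residue mod p, hence 431 splits in O_K.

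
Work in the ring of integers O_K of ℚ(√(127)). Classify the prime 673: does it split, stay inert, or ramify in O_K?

split — (673) = 𝔭₁𝔭₂ with 𝔭₁ ≠ 𝔭₂

127 mod 4 = 3, hence disc K = 4·127 = 508 and O_K = ℤ[√127].
disc(K) = 508 is not divisible by 673; 673 is unramified.
Compute (127/673) via Euler: 127^((673-1)/2) mod 673 = 1, so (127/673) = 1.
d is a quadratic residue mod p, hence 673 splits in O_K.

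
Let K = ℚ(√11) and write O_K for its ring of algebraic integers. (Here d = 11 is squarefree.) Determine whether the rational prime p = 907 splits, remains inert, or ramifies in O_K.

inert

Since 11 ≢ 1 mod 4, the ring of integers is ℤ[√11] with discriminant 4·11 = 44.
907 ∤ 44, so 907 is unramified.
Legendre symbol by Euler's criterion: (11/907) ≡ 11^453 ≡ 906 (mod 907), i.e. (11/907) = -1.
d is a non-residue mod p, hence 907 remains inert in O_K.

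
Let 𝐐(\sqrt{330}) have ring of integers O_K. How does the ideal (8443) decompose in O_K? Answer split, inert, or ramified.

inert — (8443) stays prime in O_K

d = 330 ≡ 2 (mod 4), so O_K = ℤ[√330] and disc(K) = 4d = 1320.
disc(K) = 1320 is not divisible by 8443; 8443 is unramified.
(330/8443) = 330^4221 mod 8443 = 8442, giving Legendre symbol -1.
Legendre symbol -1 ⇒ 8443 is inert.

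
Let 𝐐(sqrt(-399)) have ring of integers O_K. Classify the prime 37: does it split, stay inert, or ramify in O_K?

Since -399 ≡ 1 mod 4, the ring of integers is ℤ[(1+√-399)/2] with discriminant -399.
37 ∤ -399, so 37 is unramified.
(-399/37) = 8^18 mod 37 = 36, giving Legendre symbol -1.
Legendre symbol -1 ⇒ 37 is inert.

inert — (37) stays prime in O_K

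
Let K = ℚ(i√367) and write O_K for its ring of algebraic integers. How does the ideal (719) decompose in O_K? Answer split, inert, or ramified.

719 remains inert

d = -367 ≡ 1 (mod 4), so O_K = ℤ[(1+√-367)/2] and disc(K) = d = -367.
disc(K) = -367 is not divisible by 719; 719 is unramified.
Legendre symbol by Euler's criterion: (-367/719) ≡ (-367)^359 ≡ 718 (mod 719), i.e. (-367/719) = -1.
d is a non-residue mod p, hence 719 remains inert in O_K.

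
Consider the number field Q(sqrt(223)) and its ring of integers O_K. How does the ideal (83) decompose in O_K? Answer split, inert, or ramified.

d = 223 ≡ 3 (mod 4), so O_K = ℤ[√223] and disc(K) = 4d = 892.
83 ∤ 892, so 83 is unramified.
Compute (223/83) via Euler: 57^((83-1)/2) mod 83 = 82, so (223/83) = -1.
d is a non-residue mod p, hence 83 remains inert in O_K.

inert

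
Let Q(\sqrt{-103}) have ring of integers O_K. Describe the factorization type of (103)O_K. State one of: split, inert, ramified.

ramified

d = -103 ≡ 1 (mod 4), so O_K = ℤ[(1+√-103)/2] and disc(K) = d = -103.
Ramification test: 103 | -103. The prime 103 ramifies in K.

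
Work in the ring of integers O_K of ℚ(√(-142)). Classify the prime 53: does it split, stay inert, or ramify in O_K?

-142 mod 4 = 2, hence disc K = 4·(-142) = -568 and O_K = ℤ[√-142].
Since gcd(53, -568) = 1 the prime 53 does not ramify.
Euler's criterion: (-142)^26 mod 53 = 1. Thus (-142|53) = 1.
d is a quadratic residue mod p, hence 53 splits in O_K.

split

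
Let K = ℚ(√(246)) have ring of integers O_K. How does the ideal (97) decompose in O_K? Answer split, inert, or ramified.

inert

d = 246 ≡ 2 (mod 4), so O_K = ℤ[√246] and disc(K) = 4d = 984.
97 ∤ 984, so 97 is unramified.
Euler's criterion: 246^48 mod 97 = 96. Thus (246|97) = -1.
d is a non-residue mod p, hence 97 remains inert in O_K.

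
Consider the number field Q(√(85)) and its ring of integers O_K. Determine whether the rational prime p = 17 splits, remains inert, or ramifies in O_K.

d = 85 ≡ 1 (mod 4), so O_K = ℤ[(1+√85)/2] and disc(K) = d = 85.
17 divides disc(K) = 85, so 17 ramifies.

p ramifies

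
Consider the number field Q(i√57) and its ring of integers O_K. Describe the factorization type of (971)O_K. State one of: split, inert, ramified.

-57 mod 4 = 3, hence disc K = 4·(-57) = -228 and O_K = ℤ[√-57].
971 ∤ -228, so 971 is unramified.
Euler's criterion: (-57)^485 mod 971 = 970. Thus (-57|971) = -1.
d is a non-residue mod p, hence 971 remains inert in O_K.

inert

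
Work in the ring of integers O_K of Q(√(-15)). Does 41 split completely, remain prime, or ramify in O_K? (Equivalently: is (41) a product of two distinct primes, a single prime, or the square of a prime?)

Since -15 ≡ 1 mod 4, the ring of integers is ℤ[(1+√-15)/2] with discriminant -15.
Since gcd(41, -15) = 1 the prime 41 does not ramify.
(-15/41) = 26^20 mod 41 = 40, giving Legendre symbol -1.
(-15/41) = -1, so 41 is inert.

p is inert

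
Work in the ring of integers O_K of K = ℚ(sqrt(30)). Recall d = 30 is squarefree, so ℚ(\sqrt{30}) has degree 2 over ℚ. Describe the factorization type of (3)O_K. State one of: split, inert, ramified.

ramified

d = 30 ≡ 2 (mod 4), so O_K = ℤ[√30] and disc(K) = 4d = 120.
3 divides disc(K) = 120, so 3 ramifies.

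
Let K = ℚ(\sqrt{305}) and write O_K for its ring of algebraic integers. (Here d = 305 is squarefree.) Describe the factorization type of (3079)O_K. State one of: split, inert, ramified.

3079 remains inert

d = 305 ≡ 1 (mod 4), so O_K = ℤ[(1+√305)/2] and disc(K) = d = 305.
disc(K) = 305 is not divisible by 3079; 3079 is unramified.
Legendre symbol by Euler's criterion: (305/3079) ≡ 305^1539 ≡ 3078 (mod 3079), i.e. (305/3079) = -1.
d is a non-residue mod p, hence 3079 remains inert in O_K.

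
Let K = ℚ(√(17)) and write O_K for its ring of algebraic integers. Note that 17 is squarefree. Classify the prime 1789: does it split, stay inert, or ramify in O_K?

split

Since 17 ≡ 1 mod 4, the ring of integers is ℤ[(1+√17)/2] with discriminant 17.
1789 ∤ 17, so 1789 is unramified.
(17/1789) = 17^894 mod 1789 = 1, giving Legendre symbol 1.
Legendre symbol 1 ⇒ 1789 is split.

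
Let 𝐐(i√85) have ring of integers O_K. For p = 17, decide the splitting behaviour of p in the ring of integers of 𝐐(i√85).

Since -85 ≢ 1 mod 4, the ring of integers is ℤ[√-85] with discriminant 4·(-85) = -340.
Ramification test: 17 | -340. The prime 17 ramifies in K.

p ramifies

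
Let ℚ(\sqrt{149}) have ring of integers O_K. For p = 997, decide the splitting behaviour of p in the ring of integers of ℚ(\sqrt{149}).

Since 149 ≡ 1 mod 4, the ring of integers is ℤ[(1+√149)/2] with discriminant 149.
997 ∤ 149, so 997 is unramified.
Euler's criterion: 149^498 mod 997 = 1. Thus (149|997) = 1.
(149/997) = 1, so 997 splits.

splits completely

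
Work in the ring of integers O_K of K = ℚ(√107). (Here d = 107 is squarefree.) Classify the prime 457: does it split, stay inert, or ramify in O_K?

splits completely

Since 107 ≢ 1 mod 4, the ring of integers is ℤ[√107] with discriminant 4·107 = 428.
457 ∤ 428, so 457 is unramified.
Legendre symbol by Euler's criterion: (107/457) ≡ 107^228 ≡ 1 (mod 457), i.e. (107/457) = 1.
Legendre symbol 1 ⇒ 457 is split.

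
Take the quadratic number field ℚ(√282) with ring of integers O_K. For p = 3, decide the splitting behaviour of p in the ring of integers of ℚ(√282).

Since 282 ≢ 1 mod 4, the ring of integers is ℤ[√282] with discriminant 4·282 = 1128.
disc(K) = 1128 = 3·376, so p = 3 is ramified.

ramifies in O_K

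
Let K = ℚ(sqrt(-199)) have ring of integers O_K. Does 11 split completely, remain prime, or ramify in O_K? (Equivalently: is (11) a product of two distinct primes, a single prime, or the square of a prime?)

p is inert

d = -199 ≡ 1 (mod 4), so O_K = ℤ[(1+√-199)/2] and disc(K) = d = -199.
Since gcd(11, -199) = 1 the prime 11 does not ramify.
Legendre symbol by Euler's criterion: (-199/11) ≡ (-199)^5 ≡ 10 (mod 11), i.e. (-199/11) = -1.
d is a non-residue mod p, hence 11 remains inert in O_K.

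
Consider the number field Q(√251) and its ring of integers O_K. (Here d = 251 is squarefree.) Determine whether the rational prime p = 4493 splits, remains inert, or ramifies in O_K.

remains prime (inert)

Since 251 ≢ 1 mod 4, the ring of integers is ℤ[√251] with discriminant 4·251 = 1004.
4493 ∤ 1004, so 4493 is unramified.
(251/4493) = 251^2246 mod 4493 = 4492, giving Legendre symbol -1.
(251/4493) = -1, so 4493 is inert.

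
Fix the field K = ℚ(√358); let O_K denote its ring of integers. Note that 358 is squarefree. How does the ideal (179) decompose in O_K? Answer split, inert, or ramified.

358 mod 4 = 2, hence disc K = 4·358 = 1432 and O_K = ℤ[√358].
179 divides disc(K) = 1432, so 179 ramifies.

ramifies in O_K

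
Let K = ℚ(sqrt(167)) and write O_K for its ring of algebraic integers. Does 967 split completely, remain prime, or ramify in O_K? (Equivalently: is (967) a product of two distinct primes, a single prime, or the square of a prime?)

inert

d = 167 ≡ 3 (mod 4), so O_K = ℤ[√167] and disc(K) = 4d = 668.
disc(K) = 668 is not divisible by 967; 967 is unramified.
(167/967) = 167^483 mod 967 = 966, giving Legendre symbol -1.
d is a non-residue mod p, hence 967 remains inert in O_K.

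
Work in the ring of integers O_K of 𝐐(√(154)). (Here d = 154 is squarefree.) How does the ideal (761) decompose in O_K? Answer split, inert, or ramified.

761 splits in O_K

154 mod 4 = 2, hence disc K = 4·154 = 616 and O_K = ℤ[√154].
761 ∤ 616, so 761 is unramified.
Euler's criterion: 154^380 mod 761 = 1. Thus (154|761) = 1.
d is a quadratic residue mod p, hence 761 splits in O_K.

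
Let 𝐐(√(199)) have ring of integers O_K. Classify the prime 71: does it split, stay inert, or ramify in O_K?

p splits

Since 199 ≢ 1 mod 4, the ring of integers is ℤ[√199] with discriminant 4·199 = 796.
disc(K) = 796 is not divisible by 71; 71 is unramified.
Euler's criterion: 199^35 mod 71 = 1. Thus (199|71) = 1.
Legendre symbol 1 ⇒ 71 is split.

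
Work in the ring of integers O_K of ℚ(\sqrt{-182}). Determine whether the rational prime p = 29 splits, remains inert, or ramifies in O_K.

Since -182 ≢ 1 mod 4, the ring of integers is ℤ[√-182] with discriminant 4·(-182) = -728.
Since gcd(29, -728) = 1 the prime 29 does not ramify.
(-182/29) = 21^14 mod 29 = 28, giving Legendre symbol -1.
(-182/29) = -1, so 29 is inert.

inert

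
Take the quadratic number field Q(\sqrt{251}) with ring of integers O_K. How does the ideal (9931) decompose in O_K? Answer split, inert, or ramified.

Since 251 ≢ 1 mod 4, the ring of integers is ℤ[√251] with discriminant 4·251 = 1004.
9931 ∤ 1004, so 9931 is unramified.
Euler's criterion: 251^4965 mod 9931 = 9930. Thus (251|9931) = -1.
(251/9931) = -1, so 9931 is inert.

inert — (9931) stays prime in O_K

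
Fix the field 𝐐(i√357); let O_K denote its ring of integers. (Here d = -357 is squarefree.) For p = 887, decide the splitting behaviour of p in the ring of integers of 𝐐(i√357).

split — (887) = 𝔭₁𝔭₂ with 𝔭₁ ≠ 𝔭₂

d = -357 ≡ 3 (mod 4), so O_K = ℤ[√-357] and disc(K) = 4d = -1428.
887 ∤ -1428, so 887 is unramified.
Legendre symbol by Euler's criterion: (-357/887) ≡ (-357)^443 ≡ 1 (mod 887), i.e. (-357/887) = 1.
(-357/887) = 1, so 887 splits.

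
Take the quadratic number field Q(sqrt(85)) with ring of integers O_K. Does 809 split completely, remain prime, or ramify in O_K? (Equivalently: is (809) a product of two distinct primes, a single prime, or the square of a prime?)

809 remains inert

85 mod 4 = 1, hence disc K = 85 and O_K = ℤ[(1+√85)/2].
disc(K) = 85 is not divisible by 809; 809 is unramified.
Compute (85/809) via Euler: 85^((809-1)/2) mod 809 = 808, so (85/809) = -1.
d is a non-residue mod p, hence 809 remains inert in O_K.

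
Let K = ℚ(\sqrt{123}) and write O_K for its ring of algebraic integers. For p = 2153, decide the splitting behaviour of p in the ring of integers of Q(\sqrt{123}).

p is inert

d = 123 ≡ 3 (mod 4), so O_K = ℤ[√123] and disc(K) = 4d = 492.
2153 ∤ 492, so 2153 is unramified.
Euler's criterion: 123^1076 mod 2153 = 2152. Thus (123|2153) = -1.
Legendre symbol -1 ⇒ 2153 is inert.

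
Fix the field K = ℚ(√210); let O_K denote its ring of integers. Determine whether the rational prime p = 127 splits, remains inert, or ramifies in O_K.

p is inert

Since 210 ≢ 1 mod 4, the ring of integers is ℤ[√210] with discriminant 4·210 = 840.
Since gcd(127, 840) = 1 the prime 127 does not ramify.
Legendre symbol by Euler's criterion: (210/127) ≡ 210^63 ≡ 126 (mod 127), i.e. (210/127) = -1.
(210/127) = -1, so 127 is inert.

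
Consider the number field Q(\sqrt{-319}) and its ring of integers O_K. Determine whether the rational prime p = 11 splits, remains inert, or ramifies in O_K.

-319 mod 4 = 1, hence disc K = -319 and O_K = ℤ[(1+√-319)/2].
Ramification test: 11 | -319. The prime 11 ramifies in K.

ramified — (11) = 𝔭²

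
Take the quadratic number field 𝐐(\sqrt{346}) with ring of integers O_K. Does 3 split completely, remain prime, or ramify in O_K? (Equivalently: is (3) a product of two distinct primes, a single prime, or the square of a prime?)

d = 346 ≡ 2 (mod 4), so O_K = ℤ[√346] and disc(K) = 4d = 1384.
disc(K) = 1384 is not divisible by 3; 3 is unramified.
(346/3) = 1^1 mod 3 = 1, giving Legendre symbol 1.
d is a quadratic residue mod p, hence 3 splits in O_K.

split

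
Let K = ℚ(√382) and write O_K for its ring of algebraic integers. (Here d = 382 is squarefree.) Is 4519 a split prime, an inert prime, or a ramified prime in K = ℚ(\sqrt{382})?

split

d = 382 ≡ 2 (mod 4), so O_K = ℤ[√382] and disc(K) = 4d = 1528.
4519 ∤ 1528, so 4519 is unramified.
(382/4519) = 382^2259 mod 4519 = 1, giving Legendre symbol 1.
Legendre symbol 1 ⇒ 4519 is split.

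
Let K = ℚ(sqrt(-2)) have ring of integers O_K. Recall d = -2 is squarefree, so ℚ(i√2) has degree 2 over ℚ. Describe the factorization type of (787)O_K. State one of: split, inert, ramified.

p splits

-2 mod 4 = 2, hence disc K = 4·(-2) = -8 and O_K = ℤ[√-2].
disc(K) = -8 is not divisible by 787; 787 is unramified.
Compute (-2/787) via Euler: 785^((787-1)/2) mod 787 = 1, so (-2/787) = 1.
Legendre symbol 1 ⇒ 787 is split.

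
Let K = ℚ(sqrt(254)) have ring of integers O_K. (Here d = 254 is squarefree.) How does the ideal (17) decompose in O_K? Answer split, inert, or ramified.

17 splits in O_K

d = 254 ≡ 2 (mod 4), so O_K = ℤ[√254] and disc(K) = 4d = 1016.
disc(K) = 1016 is not divisible by 17; 17 is unramified.
Euler's criterion: 254^8 mod 17 = 1. Thus (254|17) = 1.
(254/17) = 1, so 17 splits.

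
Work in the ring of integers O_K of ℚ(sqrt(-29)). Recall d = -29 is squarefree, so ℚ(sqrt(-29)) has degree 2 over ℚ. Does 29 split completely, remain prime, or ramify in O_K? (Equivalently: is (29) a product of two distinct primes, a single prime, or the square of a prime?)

Since -29 ≢ 1 mod 4, the ring of integers is ℤ[√-29] with discriminant 4·(-29) = -116.
disc(K) = -116 = 29·(-4), so p = 29 is ramified.

ramified — (29) = 𝔭²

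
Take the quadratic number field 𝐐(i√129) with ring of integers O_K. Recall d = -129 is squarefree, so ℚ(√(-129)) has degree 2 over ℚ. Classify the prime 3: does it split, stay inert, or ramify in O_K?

ramified — (3) = 𝔭²

Since -129 ≢ 1 mod 4, the ring of integers is ℤ[√-129] with discriminant 4·(-129) = -516.
Ramification test: 3 | -516. The prime 3 ramifies in K.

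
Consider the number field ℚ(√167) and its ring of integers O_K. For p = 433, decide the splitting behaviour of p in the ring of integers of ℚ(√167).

167 mod 4 = 3, hence disc K = 4·167 = 668 and O_K = ℤ[√167].
disc(K) = 668 is not divisible by 433; 433 is unramified.
Compute (167/433) via Euler: 167^((433-1)/2) mod 433 = 1, so (167/433) = 1.
(167/433) = 1, so 433 splits.

433 splits in O_K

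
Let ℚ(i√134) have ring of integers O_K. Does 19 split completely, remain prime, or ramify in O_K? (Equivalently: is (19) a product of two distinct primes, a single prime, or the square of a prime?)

-134 mod 4 = 2, hence disc K = 4·(-134) = -536 and O_K = ℤ[√-134].
19 ∤ -536, so 19 is unramified.
(-134/19) = 18^9 mod 19 = 18, giving Legendre symbol -1.
Legendre symbol -1 ⇒ 19 is inert.

inert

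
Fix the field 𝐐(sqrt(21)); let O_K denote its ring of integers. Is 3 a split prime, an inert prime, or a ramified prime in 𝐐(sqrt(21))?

21 mod 4 = 1, hence disc K = 21 and O_K = ℤ[(1+√21)/2].
Ramification test: 3 | 21. The prime 3 ramifies in K.

ramified — (3) = 𝔭²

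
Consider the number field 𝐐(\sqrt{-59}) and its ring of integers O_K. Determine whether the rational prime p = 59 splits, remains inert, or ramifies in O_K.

ramifies in O_K

d = -59 ≡ 1 (mod 4), so O_K = ℤ[(1+√-59)/2] and disc(K) = d = -59.
Ramification test: 59 | -59. The prime 59 ramifies in K.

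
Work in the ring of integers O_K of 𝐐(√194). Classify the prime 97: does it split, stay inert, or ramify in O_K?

ramifies in O_K

Since 194 ≢ 1 mod 4, the ring of integers is ℤ[√194] with discriminant 4·194 = 776.
97 divides disc(K) = 776, so 97 ramifies.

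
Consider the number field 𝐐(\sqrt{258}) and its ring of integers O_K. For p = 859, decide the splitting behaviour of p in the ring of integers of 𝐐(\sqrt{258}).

Since 258 ≢ 1 mod 4, the ring of integers is ℤ[√258] with discriminant 4·258 = 1032.
Since gcd(859, 1032) = 1 the prime 859 does not ramify.
(258/859) = 258^429 mod 859 = 1, giving Legendre symbol 1.
d is a quadratic residue mod p, hence 859 splits in O_K.

859 splits in O_K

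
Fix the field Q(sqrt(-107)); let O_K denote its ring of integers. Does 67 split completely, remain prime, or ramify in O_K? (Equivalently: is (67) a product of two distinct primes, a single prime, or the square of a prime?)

d = -107 ≡ 1 (mod 4), so O_K = ℤ[(1+√-107)/2] and disc(K) = d = -107.
Since gcd(67, -107) = 1 the prime 67 does not ramify.
Legendre symbol by Euler's criterion: (-107/67) ≡ (-107)^33 ≡ 66 (mod 67), i.e. (-107/67) = -1.
d is a non-residue mod p, hence 67 remains inert in O_K.

p is inert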